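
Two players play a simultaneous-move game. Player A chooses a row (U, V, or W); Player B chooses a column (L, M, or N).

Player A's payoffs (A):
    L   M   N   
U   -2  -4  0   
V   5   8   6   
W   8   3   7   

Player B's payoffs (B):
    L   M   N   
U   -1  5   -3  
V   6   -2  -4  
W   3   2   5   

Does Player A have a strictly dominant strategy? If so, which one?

A strategy is strictly dominant if it gives Player A a strictly higher payoff than every other strategy, against every choice by the opponent.
U is not dominant: against L, V gives 5 > -2.
V is not dominant: against L, W gives 8 > 5.
W is not dominant: against M, V gives 8 > 3.
No single strategy is best against every opponent action.

None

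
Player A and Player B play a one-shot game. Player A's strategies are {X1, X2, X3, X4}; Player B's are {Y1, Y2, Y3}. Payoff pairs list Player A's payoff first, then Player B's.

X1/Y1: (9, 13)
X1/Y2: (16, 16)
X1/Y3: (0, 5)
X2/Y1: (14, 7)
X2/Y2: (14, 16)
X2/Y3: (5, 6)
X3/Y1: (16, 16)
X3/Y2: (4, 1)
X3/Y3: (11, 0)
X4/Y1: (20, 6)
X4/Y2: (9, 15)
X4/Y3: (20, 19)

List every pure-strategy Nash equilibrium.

Check mutual best responses: a cell is a NE iff neither player can gain by unilaterally deviating.
Player A's best responses — vs Y1: X4 (payoff 20); vs Y2: X1 (payoff 16); vs Y3: X4 (payoff 20).
Player B's best responses — vs X1: Y2 (payoff 16); vs X2: Y2 (payoff 16); vs X3: Y1 (payoff 16); vs X4: Y3 (payoff 19).
Mutual best responses occur at (X1, Y2) and (X4, Y3); at each, neither player gains by switching.

(X1, Y2) and (X4, Y3)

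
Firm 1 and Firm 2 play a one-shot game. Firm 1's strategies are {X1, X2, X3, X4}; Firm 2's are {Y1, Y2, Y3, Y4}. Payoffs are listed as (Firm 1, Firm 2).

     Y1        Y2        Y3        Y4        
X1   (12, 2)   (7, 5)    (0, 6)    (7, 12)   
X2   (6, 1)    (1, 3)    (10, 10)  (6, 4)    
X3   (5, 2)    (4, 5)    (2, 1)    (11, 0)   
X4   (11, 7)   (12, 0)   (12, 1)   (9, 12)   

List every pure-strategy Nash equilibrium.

A profile is a Nash equilibrium when each player is best-responding to the other.
Firm 1's best responses — vs Y1: X1 (payoff 12); vs Y2: X4 (payoff 12); vs Y3: X4 (payoff 12); vs Y4: X3 (payoff 11).
Firm 2's best responses — vs X1: Y4 (payoff 12); vs X2: Y3 (payoff 10); vs X3: Y2 (payoff 5); vs X4: Y4 (payoff 12).
No cell has both players best-responding. For instance, Firm 1's best reply to Y4 is X3, but against X3 Firm 2 prefers Y2 over Y4.

There is no pure-strategy Nash equilibrium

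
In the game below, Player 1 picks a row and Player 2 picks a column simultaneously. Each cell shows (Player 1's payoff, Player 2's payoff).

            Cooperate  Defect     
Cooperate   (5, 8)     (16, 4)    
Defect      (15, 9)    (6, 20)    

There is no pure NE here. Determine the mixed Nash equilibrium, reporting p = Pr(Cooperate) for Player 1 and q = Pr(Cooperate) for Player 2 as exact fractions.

In a mixed NE each player is indifferent between their pure strategies, so the opponent's mix sets the indifference.
Player 2 indifferent between Cooperate and Defect: p·8 + (1−p)·9 = p·4 + (1−p)·20 ⟹ 9 + (-1)p = 20 + (-16)p ⟹ p = 11/15.
Player 1 indifferent between Cooperate and Defect: q·5 + (1−q)·16 = q·15 + (1−q)·6 ⟹ 16 + (-11)q = 6 + 9q ⟹ q = 1/2.

p = 11/15, q = 1/2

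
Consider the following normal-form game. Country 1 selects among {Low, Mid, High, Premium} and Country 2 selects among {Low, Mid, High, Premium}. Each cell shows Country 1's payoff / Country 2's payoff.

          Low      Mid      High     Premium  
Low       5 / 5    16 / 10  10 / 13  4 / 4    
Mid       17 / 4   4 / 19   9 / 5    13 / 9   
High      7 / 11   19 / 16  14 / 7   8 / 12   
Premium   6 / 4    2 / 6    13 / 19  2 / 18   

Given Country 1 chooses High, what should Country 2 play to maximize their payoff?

With Country 1 fixed at High, Country 2's payoffs are: Low → 11, Mid → 16, High → 7, Premium → 12.
The maximum is 16, achieved by Mid.

Mid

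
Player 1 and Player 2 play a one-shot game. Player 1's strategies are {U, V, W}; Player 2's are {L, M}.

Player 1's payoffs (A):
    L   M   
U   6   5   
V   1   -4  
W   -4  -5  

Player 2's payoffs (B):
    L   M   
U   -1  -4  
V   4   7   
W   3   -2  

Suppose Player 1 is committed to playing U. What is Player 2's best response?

With Player 1 fixed at U, Player 2's payoffs are: L → -1, M → -4.
The maximum is -1, achieved by L.

L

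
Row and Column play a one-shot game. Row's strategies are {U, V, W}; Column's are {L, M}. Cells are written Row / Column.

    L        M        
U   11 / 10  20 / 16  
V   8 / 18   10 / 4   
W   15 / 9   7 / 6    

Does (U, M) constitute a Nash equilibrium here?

Holding Column at M: Row gets 20 from U, versus 10 from V, 7 from W. No profitable deviation for Row.
Holding Row at U: Column gets 16 from M, versus 10 from L. No profitable deviation for Column either.

Yes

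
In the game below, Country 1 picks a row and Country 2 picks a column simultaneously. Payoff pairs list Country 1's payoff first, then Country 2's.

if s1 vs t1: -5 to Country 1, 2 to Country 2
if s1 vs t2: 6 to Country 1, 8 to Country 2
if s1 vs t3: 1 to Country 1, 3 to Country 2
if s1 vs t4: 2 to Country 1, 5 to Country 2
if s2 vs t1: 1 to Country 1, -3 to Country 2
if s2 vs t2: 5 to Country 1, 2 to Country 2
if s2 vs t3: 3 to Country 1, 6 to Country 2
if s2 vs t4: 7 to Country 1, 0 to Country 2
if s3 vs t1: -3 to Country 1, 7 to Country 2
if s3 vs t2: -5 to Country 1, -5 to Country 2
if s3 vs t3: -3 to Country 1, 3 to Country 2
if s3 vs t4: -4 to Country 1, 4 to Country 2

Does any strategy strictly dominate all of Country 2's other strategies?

A strategy is strictly dominant if it gives Country 2 a strictly higher payoff than every other strategy, against every choice by the opponent.
t1 is not dominant: against s1, t2 gives 8 > 2.
t2 is not dominant: against s2, t3 gives 6 > 2.
t3 is not dominant: against s1, t2 gives 8 > 3.
t4 is not dominant: against s1, t2 gives 8 > 5.
No single strategy is best against every opponent action.

No strictly dominant strategy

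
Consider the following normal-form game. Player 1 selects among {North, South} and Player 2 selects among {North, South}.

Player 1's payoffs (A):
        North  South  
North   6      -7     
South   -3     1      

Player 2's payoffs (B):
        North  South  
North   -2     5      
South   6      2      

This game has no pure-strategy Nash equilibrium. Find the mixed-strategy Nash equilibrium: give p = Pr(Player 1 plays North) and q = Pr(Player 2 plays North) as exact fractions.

p = 4/11, q = 8/17

In a mixed NE each player is indifferent between their pure strategies, so the opponent's mix sets the indifference.
Player 2 indifferent between North and South: p·(-2) + (1−p)·6 = p·5 + (1−p)·2 ⟹ 6 + (-8)p = 2 + 3p ⟹ p = 4/11.
Player 1 indifferent between North and South: q·6 + (1−q)·(-7) = q·(-3) + (1−q)·1 ⟹ (-7) + 13q = 1 + (-4)q ⟹ q = 8/17.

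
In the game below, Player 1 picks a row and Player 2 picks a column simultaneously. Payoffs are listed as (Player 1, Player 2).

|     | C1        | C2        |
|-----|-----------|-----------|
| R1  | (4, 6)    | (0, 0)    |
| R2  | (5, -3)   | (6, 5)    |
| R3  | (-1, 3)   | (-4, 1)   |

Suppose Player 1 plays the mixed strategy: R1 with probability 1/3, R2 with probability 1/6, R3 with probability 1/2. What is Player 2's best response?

C1

Compute Player 2's expected payoff from each pure strategy against the given mix.
C1: (1/3)·6 + (1/6)·(-3) + (1/2)·3 = 3
C2: (1/3)·0 + (1/6)·5 + (1/2)·1 = 4/3
Highest expected payoff is 3, from C1.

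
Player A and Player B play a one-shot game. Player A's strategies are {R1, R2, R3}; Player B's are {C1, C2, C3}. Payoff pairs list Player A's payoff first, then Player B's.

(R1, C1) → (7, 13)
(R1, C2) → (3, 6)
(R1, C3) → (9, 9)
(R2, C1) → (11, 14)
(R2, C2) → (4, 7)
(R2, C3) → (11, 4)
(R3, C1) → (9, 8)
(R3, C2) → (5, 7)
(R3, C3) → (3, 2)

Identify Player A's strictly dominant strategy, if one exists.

Check whether one of Player A's strategies beats all alternatives regardless of what the opponent does.
R1 is not dominant: against C1, R2 gives 11 > 7.
R2 is not dominant: against C2, R3 gives 5 > 4.
R3 is not dominant: against C1, R2 gives 11 > 9.
No single strategy is best against every opponent action.

No strictly dominant strategy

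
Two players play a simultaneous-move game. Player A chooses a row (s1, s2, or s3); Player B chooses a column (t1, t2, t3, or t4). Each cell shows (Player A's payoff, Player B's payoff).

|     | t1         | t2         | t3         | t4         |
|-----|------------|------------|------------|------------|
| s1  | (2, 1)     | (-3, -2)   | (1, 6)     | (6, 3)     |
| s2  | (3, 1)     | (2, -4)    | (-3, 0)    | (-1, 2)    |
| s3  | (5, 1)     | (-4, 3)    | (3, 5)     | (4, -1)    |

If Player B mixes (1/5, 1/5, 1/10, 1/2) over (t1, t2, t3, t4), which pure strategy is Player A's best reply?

s1

Player A's best reply maximizes expected payoff against the mix.
s1: (1/5)·2 + (1/5)·(-3) + (1/10)·1 + (1/2)·6 = 29/10
s2: (1/5)·3 + (1/5)·2 + (1/10)·(-3) + (1/2)·(-1) = 1/5
s3: (1/5)·5 + (1/5)·(-4) + (1/10)·3 + (1/2)·4 = 5/2
Highest expected payoff is 29/10, from s1.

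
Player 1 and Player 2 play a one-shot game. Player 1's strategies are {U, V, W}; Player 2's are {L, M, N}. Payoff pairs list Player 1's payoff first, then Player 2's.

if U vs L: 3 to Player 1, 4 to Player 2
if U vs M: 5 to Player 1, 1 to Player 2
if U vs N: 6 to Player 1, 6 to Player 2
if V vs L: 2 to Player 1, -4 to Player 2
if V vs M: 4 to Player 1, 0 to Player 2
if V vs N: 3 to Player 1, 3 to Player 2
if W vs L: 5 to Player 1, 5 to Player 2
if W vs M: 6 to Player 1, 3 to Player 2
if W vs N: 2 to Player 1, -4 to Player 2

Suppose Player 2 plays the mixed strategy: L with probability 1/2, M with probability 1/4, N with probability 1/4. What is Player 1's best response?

W

Compute Player 1's expected payoff from each pure strategy against the given mix.
U: (1/2)·3 + (1/4)·5 + (1/4)·6 = 17/4
V: (1/2)·2 + (1/4)·4 + (1/4)·3 = 11/4
W: (1/2)·5 + (1/4)·6 + (1/4)·2 = 9/2
Highest expected payoff is 9/2, from W.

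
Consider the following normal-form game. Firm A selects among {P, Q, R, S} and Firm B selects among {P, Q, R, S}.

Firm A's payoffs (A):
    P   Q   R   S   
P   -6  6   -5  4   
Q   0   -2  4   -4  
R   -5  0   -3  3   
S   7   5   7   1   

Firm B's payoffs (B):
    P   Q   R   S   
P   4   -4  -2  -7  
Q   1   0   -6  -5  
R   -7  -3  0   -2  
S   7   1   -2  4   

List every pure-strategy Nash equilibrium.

(S, P)

Find each player's best response to every opponent strategy; NE are the intersections.
Firm A's best responses — vs P: S (payoff 7); vs Q: P (payoff 6); vs R: S (payoff 7); vs S: P (payoff 4).
Firm B's best responses — vs P: P (payoff 4); vs Q: P (payoff 1); vs R: R (payoff 0); vs S: P (payoff 7).
The only mutual best response is (S, P); neither player gains by switching there.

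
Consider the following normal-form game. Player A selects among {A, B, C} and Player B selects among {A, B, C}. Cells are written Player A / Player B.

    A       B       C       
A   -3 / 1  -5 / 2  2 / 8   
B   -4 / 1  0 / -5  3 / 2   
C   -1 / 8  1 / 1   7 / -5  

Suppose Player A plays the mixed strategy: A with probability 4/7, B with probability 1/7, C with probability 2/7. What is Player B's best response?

C

Player B's best reply maximizes expected payoff against the mix.
A: (4/7)·1 + (1/7)·1 + (2/7)·8 = 3
B: (4/7)·2 + (1/7)·(-5) + (2/7)·1 = 5/7
C: (4/7)·8 + (1/7)·2 + (2/7)·(-5) = 24/7
Highest expected payoff is 24/7, from C.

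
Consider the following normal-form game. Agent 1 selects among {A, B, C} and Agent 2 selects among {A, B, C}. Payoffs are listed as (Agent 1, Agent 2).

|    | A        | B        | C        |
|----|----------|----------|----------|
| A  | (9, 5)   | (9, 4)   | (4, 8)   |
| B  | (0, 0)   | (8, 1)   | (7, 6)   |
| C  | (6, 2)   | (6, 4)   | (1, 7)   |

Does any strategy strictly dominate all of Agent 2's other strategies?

C

Check whether one of Agent 2's strategies beats all alternatives regardless of what the opponent does.
C strictly dominates: vs A: 8 > each of {5, 4}; vs B: 6 > each of {0, 1}; vs C: 7 > each of {2, 4}.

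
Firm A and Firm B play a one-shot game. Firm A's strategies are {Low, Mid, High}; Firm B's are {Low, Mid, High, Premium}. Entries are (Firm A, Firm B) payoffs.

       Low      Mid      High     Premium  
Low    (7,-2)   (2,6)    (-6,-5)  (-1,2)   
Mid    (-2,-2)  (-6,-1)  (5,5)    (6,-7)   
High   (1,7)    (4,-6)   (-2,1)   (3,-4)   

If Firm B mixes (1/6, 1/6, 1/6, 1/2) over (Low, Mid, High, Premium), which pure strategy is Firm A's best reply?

Mid

Compute Firm A's expected payoff from each pure strategy against the given mix.
Low: (1/6)·7 + (1/6)·2 + (1/6)·(-6) + (1/2)·(-1) = 0
Mid: (1/6)·(-2) + (1/6)·(-6) + (1/6)·5 + (1/2)·6 = 5/2
High: (1/6)·1 + (1/6)·4 + (1/6)·(-2) + (1/2)·3 = 2
Highest expected payoff is 5/2, from Mid.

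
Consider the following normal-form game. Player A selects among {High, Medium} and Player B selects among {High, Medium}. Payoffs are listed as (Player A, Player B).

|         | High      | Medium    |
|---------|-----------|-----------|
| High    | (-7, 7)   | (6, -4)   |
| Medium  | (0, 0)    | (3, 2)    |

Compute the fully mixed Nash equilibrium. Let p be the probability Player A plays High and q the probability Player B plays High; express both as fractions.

p = 2/13, q = 3/10

Each player's mixing probability is pinned down by making the *other* player indifferent.
Player B indifferent between High and Medium: p·7 + (1−p)·0 = p·(-4) + (1−p)·2 ⟹ 0 + 7p = 2 + (-6)p ⟹ p = 2/13.
Player A indifferent between High and Medium: q·(-7) + (1−q)·6 = q·0 + (1−q)·3 ⟹ 6 + (-13)q = 3 + (-3)q ⟹ q = 3/10.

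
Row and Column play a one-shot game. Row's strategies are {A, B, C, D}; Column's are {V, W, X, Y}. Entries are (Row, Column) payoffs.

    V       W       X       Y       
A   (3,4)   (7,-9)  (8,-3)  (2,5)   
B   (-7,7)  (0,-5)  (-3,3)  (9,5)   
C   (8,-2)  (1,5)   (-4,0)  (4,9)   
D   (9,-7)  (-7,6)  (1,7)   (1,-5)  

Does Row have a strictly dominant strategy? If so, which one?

A strategy is strictly dominant if it gives Row a strictly higher payoff than every other strategy, against every choice by the opponent.
A is not dominant: against V, C gives 8 > 3.
B is not dominant: against V, A gives 3 > -7.
C is not dominant: against V, D gives 9 > 8.
D is not dominant: against W, A gives 7 > -7.
No single strategy is best against every opponent action.

None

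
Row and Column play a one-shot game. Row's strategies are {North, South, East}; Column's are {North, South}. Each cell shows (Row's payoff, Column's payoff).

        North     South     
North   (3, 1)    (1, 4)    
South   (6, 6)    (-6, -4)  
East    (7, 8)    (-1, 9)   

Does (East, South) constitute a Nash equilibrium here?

Holding Column at South: Row gets -1 from East but could get 1 by switching to North. Row has a profitable deviation.

No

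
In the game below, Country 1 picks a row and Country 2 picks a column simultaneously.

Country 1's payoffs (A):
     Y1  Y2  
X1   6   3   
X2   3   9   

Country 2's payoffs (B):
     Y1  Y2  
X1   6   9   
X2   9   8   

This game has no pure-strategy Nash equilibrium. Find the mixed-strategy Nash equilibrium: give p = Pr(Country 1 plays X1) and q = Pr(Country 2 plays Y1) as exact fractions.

Each player's mixing probability is pinned down by making the *other* player indifferent.
Country 2 indifferent between Y1 and Y2: p·6 + (1−p)·9 = p·9 + (1−p)·8 ⟹ 9 + (-3)p = 8 + 1p ⟹ p = 1/4.
Country 1 indifferent between X1 and X2: q·6 + (1−q)·3 = q·3 + (1−q)·9 ⟹ 3 + 3q = 9 + (-6)q ⟹ q = 2/3.

p = 1/4, q = 2/3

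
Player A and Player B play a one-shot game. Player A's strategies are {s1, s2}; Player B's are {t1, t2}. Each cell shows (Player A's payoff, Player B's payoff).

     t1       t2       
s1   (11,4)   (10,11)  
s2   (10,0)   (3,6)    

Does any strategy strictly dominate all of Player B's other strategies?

A strategy is strictly dominant if it gives Player B a strictly higher payoff than every other strategy, against every choice by the opponent.
t2 strictly dominates: vs s1: 11 > 4; vs s2: 6 > 0.

t2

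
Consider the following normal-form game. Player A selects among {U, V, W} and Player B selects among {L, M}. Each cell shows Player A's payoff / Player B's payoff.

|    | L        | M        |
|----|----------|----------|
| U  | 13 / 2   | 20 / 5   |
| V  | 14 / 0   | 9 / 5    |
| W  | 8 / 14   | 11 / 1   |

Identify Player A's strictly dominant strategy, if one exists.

None

Check whether one of Player A's strategies beats all alternatives regardless of what the opponent does.
U is not dominant: against L, V gives 14 > 13.
V is not dominant: against M, U gives 20 > 9.
W is not dominant: against L, U gives 13 > 8.
No single strategy is best against every opponent action.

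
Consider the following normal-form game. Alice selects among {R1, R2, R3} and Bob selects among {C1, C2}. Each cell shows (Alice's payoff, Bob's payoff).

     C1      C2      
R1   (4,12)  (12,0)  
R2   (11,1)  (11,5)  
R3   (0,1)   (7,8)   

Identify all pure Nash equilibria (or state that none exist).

A profile is a Nash equilibrium when each player is best-responding to the other.
Alice's best responses — vs C1: R2 (payoff 11); vs C2: R1 (payoff 12).
Bob's best responses — vs R1: C1 (payoff 12); vs R2: C2 (payoff 5); vs R3: C2 (payoff 8).
No cell has both players best-responding. For instance, Alice's best reply to C1 is R2, but against R2 Bob prefers C2 over C1.

No pure-strategy Nash equilibrium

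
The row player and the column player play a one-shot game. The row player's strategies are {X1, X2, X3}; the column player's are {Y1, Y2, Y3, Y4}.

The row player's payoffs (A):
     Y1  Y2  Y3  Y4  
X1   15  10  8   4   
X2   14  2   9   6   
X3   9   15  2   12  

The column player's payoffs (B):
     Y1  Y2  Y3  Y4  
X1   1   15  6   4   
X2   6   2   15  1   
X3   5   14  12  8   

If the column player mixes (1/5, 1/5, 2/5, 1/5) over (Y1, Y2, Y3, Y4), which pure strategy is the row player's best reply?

Compute the row player's expected payoff from each pure strategy against the given mix.
X1: (1/5)·15 + (1/5)·10 + (2/5)·8 + (1/5)·4 = 9
X2: (1/5)·14 + (1/5)·2 + (2/5)·9 + (1/5)·6 = 8
X3: (1/5)·9 + (1/5)·15 + (2/5)·2 + (1/5)·12 = 8
Highest expected payoff is 9, from X1.

X1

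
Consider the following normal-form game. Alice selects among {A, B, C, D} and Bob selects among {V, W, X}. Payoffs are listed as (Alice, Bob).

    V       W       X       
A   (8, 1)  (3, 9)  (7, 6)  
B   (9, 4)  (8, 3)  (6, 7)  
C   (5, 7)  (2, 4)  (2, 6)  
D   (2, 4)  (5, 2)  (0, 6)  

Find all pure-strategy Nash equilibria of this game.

A profile is a Nash equilibrium when each player is best-responding to the other.
Alice's best responses — vs V: B (payoff 9); vs W: B (payoff 8); vs X: A (payoff 7).
Bob's best responses — vs A: W (payoff 9); vs B: X (payoff 7); vs C: V (payoff 7); vs D: X (payoff 6).
No cell has both players best-responding. For instance, Alice's best reply to W is B, but against B Bob prefers X over W.

No pure-strategy Nash equilibrium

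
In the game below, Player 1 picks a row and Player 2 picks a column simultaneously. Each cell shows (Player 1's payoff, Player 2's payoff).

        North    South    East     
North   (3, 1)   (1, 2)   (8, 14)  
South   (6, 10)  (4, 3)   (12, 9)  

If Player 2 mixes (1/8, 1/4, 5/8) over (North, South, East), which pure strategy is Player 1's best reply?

Player 1's best reply maximizes expected payoff against the mix.
North: (1/8)·3 + (1/4)·1 + (5/8)·8 = 45/8
South: (1/8)·6 + (1/4)·4 + (5/8)·12 = 37/4
Highest expected payoff is 37/4, from South.

South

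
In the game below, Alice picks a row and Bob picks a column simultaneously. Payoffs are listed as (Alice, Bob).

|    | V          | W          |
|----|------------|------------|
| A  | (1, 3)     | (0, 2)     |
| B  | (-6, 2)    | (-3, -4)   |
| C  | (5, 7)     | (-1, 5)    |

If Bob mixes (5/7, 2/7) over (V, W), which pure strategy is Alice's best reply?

C

Alice's best reply maximizes expected payoff against the mix.
A: (5/7)·1 + (2/7)·0 = 5/7
B: (5/7)·(-6) + (2/7)·(-3) = -36/7
C: (5/7)·5 + (2/7)·(-1) = 23/7
Highest expected payoff is 23/7, from C.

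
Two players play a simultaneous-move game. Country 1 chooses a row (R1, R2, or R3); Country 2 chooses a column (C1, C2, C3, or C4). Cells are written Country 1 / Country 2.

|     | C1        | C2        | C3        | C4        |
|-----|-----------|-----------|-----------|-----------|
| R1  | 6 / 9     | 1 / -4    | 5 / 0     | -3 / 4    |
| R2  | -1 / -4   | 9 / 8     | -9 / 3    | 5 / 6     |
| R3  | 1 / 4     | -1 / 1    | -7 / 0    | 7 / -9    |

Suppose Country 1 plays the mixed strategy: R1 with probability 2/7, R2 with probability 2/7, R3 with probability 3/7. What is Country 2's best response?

Compute Country 2's expected payoff from each pure strategy against the given mix.
C1: (2/7)·9 + (2/7)·(-4) + (3/7)·4 = 22/7
C2: (2/7)·(-4) + (2/7)·8 + (3/7)·1 = 11/7
C3: (2/7)·0 + (2/7)·3 + (3/7)·0 = 6/7
C4: (2/7)·4 + (2/7)·6 + (3/7)·(-9) = -1
Highest expected payoff is 22/7, from C1.

C1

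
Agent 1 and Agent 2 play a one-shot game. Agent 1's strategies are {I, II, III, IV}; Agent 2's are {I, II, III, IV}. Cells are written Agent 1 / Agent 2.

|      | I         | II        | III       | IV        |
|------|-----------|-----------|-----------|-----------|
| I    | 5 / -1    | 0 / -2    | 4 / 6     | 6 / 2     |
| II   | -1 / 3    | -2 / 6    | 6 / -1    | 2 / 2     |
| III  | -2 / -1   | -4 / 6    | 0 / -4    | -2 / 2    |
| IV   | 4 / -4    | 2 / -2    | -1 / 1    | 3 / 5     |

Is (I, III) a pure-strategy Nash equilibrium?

Holding Agent 2 at III: Agent 1 gets 4 from I but could get 6 by switching to II. Agent 1 has a profitable deviation.

No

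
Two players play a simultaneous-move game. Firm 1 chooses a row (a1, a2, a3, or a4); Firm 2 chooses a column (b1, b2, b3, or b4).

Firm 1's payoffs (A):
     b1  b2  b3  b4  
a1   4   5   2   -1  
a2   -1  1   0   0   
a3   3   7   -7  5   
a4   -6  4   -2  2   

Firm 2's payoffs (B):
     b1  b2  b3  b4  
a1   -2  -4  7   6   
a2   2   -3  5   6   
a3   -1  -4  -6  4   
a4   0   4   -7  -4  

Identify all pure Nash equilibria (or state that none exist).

(a1, b3) and (a3, b4)

A profile is a Nash equilibrium when each player is best-responding to the other.
Firm 1's best responses — vs b1: a1 (payoff 4); vs b2: a3 (payoff 7); vs b3: a1 (payoff 2); vs b4: a3 (payoff 5).
Firm 2's best responses — vs a1: b3 (payoff 7); vs a2: b4 (payoff 6); vs a3: b4 (payoff 4); vs a4: b2 (payoff 4).
Mutual best responses occur at (a1, b3) and (a3, b4); at each, neither player gains by switching.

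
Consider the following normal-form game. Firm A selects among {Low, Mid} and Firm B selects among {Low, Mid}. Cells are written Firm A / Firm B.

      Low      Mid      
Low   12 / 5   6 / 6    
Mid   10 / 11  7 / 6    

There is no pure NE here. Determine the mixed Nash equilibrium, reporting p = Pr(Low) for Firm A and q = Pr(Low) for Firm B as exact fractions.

Each player's mixing probability is pinned down by making the *other* player indifferent.
Firm B indifferent between Low and Mid: p·5 + (1−p)·11 = p·6 + (1−p)·6 ⟹ 11 + (-6)p = 6 + 0p ⟹ p = 5/6.
Firm A indifferent between Low and Mid: q·12 + (1−q)·6 = q·10 + (1−q)·7 ⟹ 6 + 6q = 7 + 3q ⟹ q = 1/3.

p = 5/6, q = 1/3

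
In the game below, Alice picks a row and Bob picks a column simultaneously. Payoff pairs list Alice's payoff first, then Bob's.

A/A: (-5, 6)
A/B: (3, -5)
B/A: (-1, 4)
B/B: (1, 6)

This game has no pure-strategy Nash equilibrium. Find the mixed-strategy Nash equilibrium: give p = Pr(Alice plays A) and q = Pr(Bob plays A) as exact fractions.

p = 2/13, q = 1/3

Each player's mixing probability is pinned down by making the *other* player indifferent.
Bob indifferent between A and B: p·6 + (1−p)·4 = p·(-5) + (1−p)·6 ⟹ 4 + 2p = 6 + (-11)p ⟹ p = 2/13.
Alice indifferent between A and B: q·(-5) + (1−q)·3 = q·(-1) + (1−q)·1 ⟹ 3 + (-8)q = 1 + (-2)q ⟹ q = 1/3.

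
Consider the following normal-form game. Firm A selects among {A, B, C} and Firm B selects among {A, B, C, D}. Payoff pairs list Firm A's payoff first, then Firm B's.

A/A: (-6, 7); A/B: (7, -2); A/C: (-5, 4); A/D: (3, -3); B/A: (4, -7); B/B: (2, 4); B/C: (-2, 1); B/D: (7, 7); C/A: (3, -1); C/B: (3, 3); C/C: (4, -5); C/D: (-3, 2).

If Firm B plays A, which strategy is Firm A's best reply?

With Firm B fixed at A, Firm A's payoffs are: A → -6, B → 4, C → 3.
The maximum is 4, achieved by B.

B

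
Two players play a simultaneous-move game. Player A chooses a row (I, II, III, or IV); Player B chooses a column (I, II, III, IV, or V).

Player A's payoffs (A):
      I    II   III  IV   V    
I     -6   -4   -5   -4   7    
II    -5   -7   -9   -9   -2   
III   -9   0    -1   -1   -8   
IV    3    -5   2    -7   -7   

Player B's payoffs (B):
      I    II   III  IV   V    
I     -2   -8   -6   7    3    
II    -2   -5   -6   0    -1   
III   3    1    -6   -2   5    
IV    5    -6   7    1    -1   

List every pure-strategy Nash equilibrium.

Check mutual best responses: a cell is a NE iff neither player can gain by unilaterally deviating.
Player A's best responses — vs I: IV (payoff 3); vs II: III (payoff 0); vs III: IV (payoff 2); vs IV: III (payoff -1); vs V: I (payoff 7).
Player B's best responses — vs I: IV (payoff 7); vs II: IV (payoff 0); vs III: V (payoff 5); vs IV: III (payoff 7).
The only mutual best response is (IV, III); neither player gains by switching there.

(IV, III)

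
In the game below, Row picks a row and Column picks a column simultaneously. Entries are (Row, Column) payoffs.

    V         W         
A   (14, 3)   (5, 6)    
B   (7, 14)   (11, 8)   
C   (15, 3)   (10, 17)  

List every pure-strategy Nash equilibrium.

None

Check mutual best responses: a cell is a NE iff neither player can gain by unilaterally deviating.
Row's best responses — vs V: C (payoff 15); vs W: B (payoff 11).
Column's best responses — vs A: W (payoff 6); vs B: V (payoff 14); vs C: W (payoff 17).
No cell has both players best-responding. For instance, Row's best reply to W is B, but against B Column prefers V over W.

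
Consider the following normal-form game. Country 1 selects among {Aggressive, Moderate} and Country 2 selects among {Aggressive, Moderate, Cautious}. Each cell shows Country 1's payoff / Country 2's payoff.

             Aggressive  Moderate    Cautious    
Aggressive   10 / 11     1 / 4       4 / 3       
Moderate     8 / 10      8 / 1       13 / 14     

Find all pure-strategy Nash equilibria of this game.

(Aggressive, Aggressive) and (Moderate, Cautious)

A profile is a Nash equilibrium when each player is best-responding to the other.
Country 1's best responses — vs Aggressive: Aggressive (payoff 10); vs Moderate: Moderate (payoff 8); vs Cautious: Moderate (payoff 13).
Country 2's best responses — vs Aggressive: Aggressive (payoff 11); vs Moderate: Cautious (payoff 14).
Mutual best responses occur at (Aggressive, Aggressive) and (Moderate, Cautious); at each, neither player gains by switching.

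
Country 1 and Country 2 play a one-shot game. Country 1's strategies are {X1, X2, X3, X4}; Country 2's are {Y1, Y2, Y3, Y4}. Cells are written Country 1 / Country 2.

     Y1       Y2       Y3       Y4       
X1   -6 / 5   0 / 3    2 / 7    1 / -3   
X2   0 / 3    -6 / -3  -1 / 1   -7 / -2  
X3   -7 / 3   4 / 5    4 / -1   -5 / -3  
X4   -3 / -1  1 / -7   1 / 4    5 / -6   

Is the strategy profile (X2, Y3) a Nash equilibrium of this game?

No

Holding Country 2 at Y3: Country 1 gets -1 from X2 but could get 4 by switching to X3. Country 1 has a profitable deviation.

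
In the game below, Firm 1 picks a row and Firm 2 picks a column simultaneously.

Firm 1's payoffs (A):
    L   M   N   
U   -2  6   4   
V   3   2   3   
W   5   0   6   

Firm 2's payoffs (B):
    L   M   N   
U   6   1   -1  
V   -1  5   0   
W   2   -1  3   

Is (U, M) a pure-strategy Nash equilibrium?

Holding Firm 2 at M: Firm 1 gets 6 from U, versus 2 from V, 0 from W. No profitable deviation for Firm 1.
Holding Firm 1 at U: Firm 2 gets 1 from M but could get 6 by switching to L. Firm 2 has a profitable deviation.

No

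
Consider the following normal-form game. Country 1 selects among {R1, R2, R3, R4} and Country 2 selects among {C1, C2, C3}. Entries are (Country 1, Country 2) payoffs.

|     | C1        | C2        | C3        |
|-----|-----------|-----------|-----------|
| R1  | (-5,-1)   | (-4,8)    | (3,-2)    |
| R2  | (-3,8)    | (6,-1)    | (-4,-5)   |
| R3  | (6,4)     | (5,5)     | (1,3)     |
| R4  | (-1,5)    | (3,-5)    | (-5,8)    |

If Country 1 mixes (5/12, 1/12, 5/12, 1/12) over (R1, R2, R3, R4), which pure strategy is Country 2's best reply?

Compute Country 2's expected payoff from each pure strategy against the given mix.
C1: (5/12)·(-1) + (1/12)·8 + (5/12)·4 + (1/12)·5 = 7/3
C2: (5/12)·8 + (1/12)·(-1) + (5/12)·5 + (1/12)·(-5) = 59/12
C3: (5/12)·(-2) + (1/12)·(-5) + (5/12)·3 + (1/12)·8 = 2/3
Highest expected payoff is 59/12, from C2.

C2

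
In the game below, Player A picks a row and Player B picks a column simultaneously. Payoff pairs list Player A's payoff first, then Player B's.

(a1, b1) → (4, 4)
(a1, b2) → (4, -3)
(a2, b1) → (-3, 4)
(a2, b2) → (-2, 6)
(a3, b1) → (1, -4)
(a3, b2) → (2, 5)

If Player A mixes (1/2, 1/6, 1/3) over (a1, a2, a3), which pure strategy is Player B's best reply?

Player B's best reply maximizes expected payoff against the mix.
b1: (1/2)·4 + (1/6)·4 + (1/3)·(-4) = 4/3
b2: (1/2)·(-3) + (1/6)·6 + (1/3)·5 = 7/6
Highest expected payoff is 4/3, from b1.

b1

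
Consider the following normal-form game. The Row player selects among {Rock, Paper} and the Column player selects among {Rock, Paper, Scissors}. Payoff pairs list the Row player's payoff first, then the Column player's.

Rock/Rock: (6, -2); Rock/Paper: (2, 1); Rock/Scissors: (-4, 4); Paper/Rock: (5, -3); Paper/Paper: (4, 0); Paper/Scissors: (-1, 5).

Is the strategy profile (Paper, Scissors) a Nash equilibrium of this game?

Yes

Holding the Column player at Scissors: the Row player gets -1 from Paper, versus -4 from Rock. No profitable deviation for the Row player.
Holding the Row player at Paper: the Column player gets 5 from Scissors, versus -3 from Rock, 0 from Paper. No profitable deviation for the Column player either.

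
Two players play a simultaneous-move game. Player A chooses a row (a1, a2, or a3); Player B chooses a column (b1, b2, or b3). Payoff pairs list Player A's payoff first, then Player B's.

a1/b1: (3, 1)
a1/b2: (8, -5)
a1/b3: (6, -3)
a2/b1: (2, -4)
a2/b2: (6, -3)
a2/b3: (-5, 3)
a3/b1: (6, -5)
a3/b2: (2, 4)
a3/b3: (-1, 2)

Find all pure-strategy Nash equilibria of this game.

Find each player's best response to every opponent strategy; NE are the intersections.
Player A's best responses — vs b1: a3 (payoff 6); vs b2: a1 (payoff 8); vs b3: a1 (payoff 6).
Player B's best responses — vs a1: b1 (payoff 1); vs a2: b3 (payoff 3); vs a3: b2 (payoff 4).
No cell has both players best-responding. For instance, Player A's best reply to b3 is a1, but against a1 Player B prefers b1 over b3.

No pure-strategy Nash equilibrium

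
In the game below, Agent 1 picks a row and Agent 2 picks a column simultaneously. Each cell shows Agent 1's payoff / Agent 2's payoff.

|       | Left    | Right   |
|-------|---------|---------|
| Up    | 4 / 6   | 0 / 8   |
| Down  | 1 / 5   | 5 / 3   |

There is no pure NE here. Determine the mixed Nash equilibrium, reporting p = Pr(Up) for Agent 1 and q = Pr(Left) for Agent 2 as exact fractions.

In a mixed NE each player is indifferent between their pure strategies, so the opponent's mix sets the indifference.
Agent 2 indifferent between Left and Right: p·6 + (1−p)·5 = p·8 + (1−p)·3 ⟹ 5 + 1p = 3 + 5p ⟹ p = 1/2.
Agent 1 indifferent between Up and Down: q·4 + (1−q)·0 = q·1 + (1−q)·5 ⟹ 0 + 4q = 5 + (-4)q ⟹ q = 5/8.

p = 1/2, q = 5/8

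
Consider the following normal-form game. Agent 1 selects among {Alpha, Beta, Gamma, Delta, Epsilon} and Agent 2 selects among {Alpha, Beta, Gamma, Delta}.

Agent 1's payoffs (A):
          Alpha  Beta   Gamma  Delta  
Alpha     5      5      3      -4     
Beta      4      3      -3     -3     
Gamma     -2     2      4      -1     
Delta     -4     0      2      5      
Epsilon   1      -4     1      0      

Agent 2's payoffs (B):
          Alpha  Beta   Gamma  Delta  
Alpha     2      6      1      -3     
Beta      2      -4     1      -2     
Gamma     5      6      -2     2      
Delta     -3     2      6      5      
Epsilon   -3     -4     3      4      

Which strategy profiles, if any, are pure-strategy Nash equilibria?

(Alpha, Beta)

Check mutual best responses: a cell is a NE iff neither player can gain by unilaterally deviating.
Agent 1's best responses — vs Alpha: Alpha (payoff 5); vs Beta: Alpha (payoff 5); vs Gamma: Gamma (payoff 4); vs Delta: Delta (payoff 5).
Agent 2's best responses — vs Alpha: Beta (payoff 6); vs Beta: Alpha (payoff 2); vs Gamma: Beta (payoff 6); vs Delta: Gamma (payoff 6); vs Epsilon: Delta (payoff 4).
The only mutual best response is (Alpha, Beta); neither player gains by switching there.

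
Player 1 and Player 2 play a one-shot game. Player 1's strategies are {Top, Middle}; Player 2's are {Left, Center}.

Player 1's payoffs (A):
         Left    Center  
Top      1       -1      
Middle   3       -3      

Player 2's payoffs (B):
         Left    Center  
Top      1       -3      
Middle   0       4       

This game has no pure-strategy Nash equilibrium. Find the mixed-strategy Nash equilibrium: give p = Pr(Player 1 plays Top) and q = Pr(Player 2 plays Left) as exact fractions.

In a mixed NE each player is indifferent between their pure strategies, so the opponent's mix sets the indifference.
Player 2 indifferent between Left and Center: p·1 + (1−p)·0 = p·(-3) + (1−p)·4 ⟹ 0 + 1p = 4 + (-7)p ⟹ p = 1/2.
Player 1 indifferent between Top and Middle: q·1 + (1−q)·(-1) = q·3 + (1−q)·(-3) ⟹ (-1) + 2q = (-3) + 6q ⟹ q = 1/2.

p = 1/2, q = 1/2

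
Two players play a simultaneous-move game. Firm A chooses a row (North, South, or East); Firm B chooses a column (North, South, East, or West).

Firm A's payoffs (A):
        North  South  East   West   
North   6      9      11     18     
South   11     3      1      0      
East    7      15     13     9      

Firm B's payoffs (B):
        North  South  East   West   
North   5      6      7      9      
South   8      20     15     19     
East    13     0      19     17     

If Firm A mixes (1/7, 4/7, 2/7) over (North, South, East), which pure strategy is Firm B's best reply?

West

Firm B's best reply maximizes expected payoff against the mix.
North: (1/7)·5 + (4/7)·8 + (2/7)·13 = 9
South: (1/7)·6 + (4/7)·20 + (2/7)·0 = 86/7
East: (1/7)·7 + (4/7)·15 + (2/7)·19 = 15
West: (1/7)·9 + (4/7)·19 + (2/7)·17 = 17
Highest expected payoff is 17, from West.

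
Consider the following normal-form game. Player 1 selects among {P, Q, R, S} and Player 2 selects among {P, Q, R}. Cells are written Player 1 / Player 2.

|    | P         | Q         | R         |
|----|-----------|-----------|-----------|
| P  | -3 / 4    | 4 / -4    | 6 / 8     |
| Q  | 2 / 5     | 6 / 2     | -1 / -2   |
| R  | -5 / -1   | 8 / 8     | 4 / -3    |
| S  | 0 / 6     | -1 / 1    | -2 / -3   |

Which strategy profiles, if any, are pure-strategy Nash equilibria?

Check mutual best responses: a cell is a NE iff neither player can gain by unilaterally deviating.
Player 1's best responses — vs P: Q (payoff 2); vs Q: R (payoff 8); vs R: P (payoff 6).
Player 2's best responses — vs P: R (payoff 8); vs Q: P (payoff 5); vs R: Q (payoff 8); vs S: P (payoff 6).
Mutual best responses occur at (P, R), (Q, P), and (R, Q); at each, neither player gains by switching.

(P, R), (Q, P), and (R, Q)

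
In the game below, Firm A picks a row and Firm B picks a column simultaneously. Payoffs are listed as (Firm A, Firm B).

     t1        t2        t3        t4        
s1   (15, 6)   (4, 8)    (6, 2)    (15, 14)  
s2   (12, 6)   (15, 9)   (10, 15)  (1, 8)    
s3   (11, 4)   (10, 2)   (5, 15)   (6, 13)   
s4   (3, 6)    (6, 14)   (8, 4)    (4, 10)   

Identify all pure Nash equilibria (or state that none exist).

Check mutual best responses: a cell is a NE iff neither player can gain by unilaterally deviating.
Firm A's best responses — vs t1: s1 (payoff 15); vs t2: s2 (payoff 15); vs t3: s2 (payoff 10); vs t4: s1 (payoff 15).
Firm B's best responses — vs s1: t4 (payoff 14); vs s2: t3 (payoff 15); vs s3: t3 (payoff 15); vs s4: t2 (payoff 14).
Mutual best responses occur at (s1, t4) and (s2, t3); at each, neither player gains by switching.

(s1, t4) and (s2, t3)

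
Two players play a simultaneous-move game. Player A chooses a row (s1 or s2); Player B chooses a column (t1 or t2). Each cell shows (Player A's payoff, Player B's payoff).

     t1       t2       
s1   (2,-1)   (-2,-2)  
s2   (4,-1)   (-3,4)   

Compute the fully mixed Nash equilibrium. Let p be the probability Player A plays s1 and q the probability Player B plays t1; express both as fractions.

In a mixed NE each player is indifferent between their pure strategies, so the opponent's mix sets the indifference.
Player B indifferent between t1 and t2: p·(-1) + (1−p)·(-1) = p·(-2) + (1−p)·4 ⟹ (-1) + 0p = 4 + (-6)p ⟹ p = 5/6.
Player A indifferent between s1 and s2: q·2 + (1−q)·(-2) = q·4 + (1−q)·(-3) ⟹ (-2) + 4q = (-3) + 7q ⟹ q = 1/3.

p = 5/6, q = 1/3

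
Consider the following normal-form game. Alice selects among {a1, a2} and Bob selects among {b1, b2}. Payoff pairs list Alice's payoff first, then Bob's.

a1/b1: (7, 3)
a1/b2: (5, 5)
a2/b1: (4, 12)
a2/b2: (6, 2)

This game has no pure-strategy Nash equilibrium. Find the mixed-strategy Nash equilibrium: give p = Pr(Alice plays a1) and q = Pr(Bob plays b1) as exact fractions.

In a mixed NE each player is indifferent between their pure strategies, so the opponent's mix sets the indifference.
Bob indifferent between b1 and b2: p·3 + (1−p)·12 = p·5 + (1−p)·2 ⟹ 12 + (-9)p = 2 + 3p ⟹ p = 5/6.
Alice indifferent between a1 and a2: q·7 + (1−q)·5 = q·4 + (1−q)·6 ⟹ 5 + 2q = 6 + (-2)q ⟹ q = 1/4.

p = 5/6, q = 1/4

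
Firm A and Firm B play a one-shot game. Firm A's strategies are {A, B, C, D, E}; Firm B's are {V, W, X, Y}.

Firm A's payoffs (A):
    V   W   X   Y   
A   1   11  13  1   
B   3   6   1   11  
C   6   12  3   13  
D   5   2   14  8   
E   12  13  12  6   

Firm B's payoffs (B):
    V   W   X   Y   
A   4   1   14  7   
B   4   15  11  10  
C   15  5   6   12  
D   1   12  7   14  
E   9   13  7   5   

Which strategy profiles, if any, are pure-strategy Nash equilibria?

Check mutual best responses: a cell is a NE iff neither player can gain by unilaterally deviating.
Firm A's best responses — vs V: E (payoff 12); vs W: E (payoff 13); vs X: D (payoff 14); vs Y: C (payoff 13).
Firm B's best responses — vs A: X (payoff 14); vs B: W (payoff 15); vs C: V (payoff 15); vs D: Y (payoff 14); vs E: W (payoff 13).
The only mutual best response is (E, W); neither player gains by switching there.

(E, W)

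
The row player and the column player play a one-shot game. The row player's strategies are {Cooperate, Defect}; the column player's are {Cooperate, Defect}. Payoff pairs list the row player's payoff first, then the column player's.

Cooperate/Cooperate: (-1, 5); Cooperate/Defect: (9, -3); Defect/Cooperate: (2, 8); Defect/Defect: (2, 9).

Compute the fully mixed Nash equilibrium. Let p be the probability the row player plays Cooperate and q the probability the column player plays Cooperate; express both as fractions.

In a mixed NE each player is indifferent between their pure strategies, so the opponent's mix sets the indifference.
The column player indifferent between Cooperate and Defect: p·5 + (1−p)·8 = p·(-3) + (1−p)·9 ⟹ 8 + (-3)p = 9 + (-12)p ⟹ p = 1/9.
The row player indifferent between Cooperate and Defect: q·(-1) + (1−q)·9 = q·2 + (1−q)·2 ⟹ 9 + (-10)q = 2 + 0q ⟹ q = 7/10.

p = 1/9, q = 7/10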